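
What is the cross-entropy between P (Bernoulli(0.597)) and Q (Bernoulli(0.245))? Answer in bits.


H(P,Q) = -p*log2(q) - (1-p)*log2(1-q). -0.597*log2(0.245) = 1.211400; -0.403*log2(0.755) = 0.163397. H(P,Q) = 1.211400 + 0.163397 = 1.3748

1.3748 bits


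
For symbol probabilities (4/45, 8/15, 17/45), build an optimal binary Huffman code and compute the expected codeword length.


Huffman construction (repeatedly merge the two least-probable nodes; each merge adds 1 bit to every symbol beneath it): 4/45 + 17/45 = 7/15; 7/15 + 8/15 = 1. Resulting codeword lengths (in the order the probabilities were given): (2, 1, 2). L_avg = sum(p_i * l_i) = 4/45*2 + 8/15*1 + 17/45*2 = 22/15 = 1.4667

1.4667 bits


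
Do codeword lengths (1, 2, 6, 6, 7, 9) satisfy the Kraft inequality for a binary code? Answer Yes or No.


Kraft sum = sum(2^(-l_i)) = 0.791, need <= 1. Result: satisfied (a binary prefix-free code with these lengths exists)

Yes


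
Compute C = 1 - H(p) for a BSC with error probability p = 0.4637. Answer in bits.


H(p) = -p*log2(p) - (1-p)*log2(1-p) = -0.4637*log2(0.4637) - 0.5363*log2(0.5363) = 0.514121 + 0.482074 = 0.9962. C = 1 - H(p) = 1 - 0.9962 = 0.0038

0.0038 bits


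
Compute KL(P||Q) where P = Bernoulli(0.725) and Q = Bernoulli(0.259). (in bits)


KL = p*log2(p/q) + (1-p)*log2((1-p)/(1-q)) = 0.725*log2(0.725/0.259) + 0.275*log2(0.275/0.741) = 0.6834

0.6834 bits


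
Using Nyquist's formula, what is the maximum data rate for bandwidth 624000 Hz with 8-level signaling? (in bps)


Rate = 2 * B * log2(M) = 2 * 624000 * 3.0 = 3744000.0

3744000.0 bps


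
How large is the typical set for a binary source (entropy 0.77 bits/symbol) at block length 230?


log2|A_typical| = nH = 230 * 0.77 = 177.1, so |A_typical| ~ 2^177.1 = 2.053e+53

2.053e+53


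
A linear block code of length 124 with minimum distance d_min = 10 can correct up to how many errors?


Correction capability = floor((d-1)/2) = floor((10-1)/2) = 4

4 errors


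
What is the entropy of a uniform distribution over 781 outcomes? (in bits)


H = log2(n) = log2(781) = 9.6092

9.6092 bits


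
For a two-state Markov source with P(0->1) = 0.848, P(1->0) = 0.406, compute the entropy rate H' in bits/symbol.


Stationary distribution: pi_0 = p10/(p01+p10) = 0.3238, pi_1 = 0.6762. Entropy rate H' = pi_0*H(p01) + pi_1*H(p10) = 0.3238*0.6148 + 0.6762*0.9744 = 0.8579

0.8579 bits/symbol


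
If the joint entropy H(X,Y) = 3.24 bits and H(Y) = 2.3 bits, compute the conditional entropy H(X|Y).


H(X|Y) = H(X,Y) - H(Y) = 3.24 - 2.3 = 0.94

0.94 bits


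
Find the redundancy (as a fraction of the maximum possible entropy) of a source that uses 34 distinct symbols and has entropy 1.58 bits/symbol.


H_max = log2(K) = log2(34) = 5.0875 bits/symbol. Redundancy = 1 - H/H_max = 1 - 1.58/5.0875 = 1 - 0.3106 = 0.6894

0.6894


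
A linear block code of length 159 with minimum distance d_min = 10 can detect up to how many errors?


Detection capability = d_min - 1 = 10 - 1 = 9

9 errors


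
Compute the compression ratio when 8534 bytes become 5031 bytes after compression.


Ratio = original / compressed = 8534 / 5031 = 1.6963

1.6963


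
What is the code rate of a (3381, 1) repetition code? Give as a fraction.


Rate = k/n = 1/3381

1/3381


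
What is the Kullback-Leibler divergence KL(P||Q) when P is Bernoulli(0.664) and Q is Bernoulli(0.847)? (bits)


KL = p*log2(p/q) + (1-p)*log2((1-p)/(1-q)) = 0.664*log2(0.664/0.847) + 0.336*log2(0.336/0.153) = 0.1482

0.1482 bits


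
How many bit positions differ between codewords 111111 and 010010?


Count differing positions: ^ . ^ ^ . ^ = 4 differences

4


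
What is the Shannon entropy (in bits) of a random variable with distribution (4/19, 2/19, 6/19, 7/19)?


H = -sum(p_i * log2(p_i)). Terms: -(4/19)*log2(4/19) = 0.473248; -(2/19)*log2(2/19) = 0.341887; -(6/19)*log2(6/19) = 0.525147; -(7/19)*log2(7/19) = 0.530737. H = 0.473248 + 0.341887 + 0.525147 + 0.530737 = 1.871

1.871 bits


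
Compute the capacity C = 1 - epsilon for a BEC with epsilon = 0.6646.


C = 1 - epsilon = 1 - 0.6646 = 0.3354

0.3354 bits


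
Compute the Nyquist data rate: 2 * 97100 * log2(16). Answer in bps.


Rate = 2 * B * log2(M) = 2 * 97100 * 4.0 = 776800.0

776800.0 bps


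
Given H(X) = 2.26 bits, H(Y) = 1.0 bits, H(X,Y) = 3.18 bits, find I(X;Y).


I(X;Y) = H(X) + H(Y) - H(X,Y) = 2.26 + 1.0 - 3.18 = 0.08

0.08 bits


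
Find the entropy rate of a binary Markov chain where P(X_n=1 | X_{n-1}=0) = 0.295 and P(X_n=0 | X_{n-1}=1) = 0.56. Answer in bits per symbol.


Stationary distribution: pi_0 = p10/(p01+p10) = 0.655, pi_1 = 0.345. Entropy rate H' = pi_0*H(p01) + pi_1*H(p10) = 0.655*0.8751 + 0.345*0.9896 = 0.9146

0.9146 bits/symbol


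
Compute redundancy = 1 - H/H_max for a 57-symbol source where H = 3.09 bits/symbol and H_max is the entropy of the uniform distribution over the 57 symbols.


H_max = log2(K) = log2(57) = 5.8329 bits/symbol. Redundancy = 1 - H/H_max = 1 - 3.09/5.8329 = 1 - 0.5298 = 0.4702

0.4702


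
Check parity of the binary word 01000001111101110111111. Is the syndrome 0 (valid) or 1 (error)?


Syndrome = XOR of all bits = 0 XOR 1 XOR 0 XOR 0 XOR 0 XOR 0 XOR 0 XOR 1 XOR 1 XOR 1 XOR 1 XOR 1 XOR 0 XOR 1 XOR 1 XOR 1 XOR 0 XOR 1 XOR 1 XOR 1 XOR 1 XOR 1 XOR 1 = 1

1


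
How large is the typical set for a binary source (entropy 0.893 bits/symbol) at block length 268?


log2|A_typical| = nH = 268 * 0.893 = 239.324, so |A_typical| ~ 2^239.324 = 1.106e+72

1.106e+72


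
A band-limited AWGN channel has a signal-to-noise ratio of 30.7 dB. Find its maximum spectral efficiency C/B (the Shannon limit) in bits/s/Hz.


SNR_linear = 10^(30.7/10) = 1174.8976; C/B = log2(1 + SNR_linear) = log2(1 + 1174.8976) = 10.1995

10.1995 bits/s/Hz


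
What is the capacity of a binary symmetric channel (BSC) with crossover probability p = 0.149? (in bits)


H(p) = -p*log2(p) - (1-p)*log2(1-p) = -0.149*log2(0.149) - 0.851*log2(0.851) = 0.409246 + 0.198086 = 0.6073. C = 1 - H(p) = 1 - 0.6073 = 0.3927

0.3927 bits


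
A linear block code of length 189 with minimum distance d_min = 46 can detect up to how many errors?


Detection capability = d_min - 1 = 46 - 1 = 45

45 errors


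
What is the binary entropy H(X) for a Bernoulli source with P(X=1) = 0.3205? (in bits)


H = -p*log2(p) - (1-p)*log2(1-p). -0.3205*log2(0.3205) = 0.526134; -0.6795*log2(0.6795) = 0.378790. H = 0.526134 + 0.378790 = 0.9049

0.9049 bits


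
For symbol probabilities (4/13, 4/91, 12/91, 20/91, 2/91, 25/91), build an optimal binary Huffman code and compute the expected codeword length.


Huffman construction (repeatedly merge the two least-probable nodes; each merge adds 1 bit to every symbol beneath it): 2/91 + 4/91 = 6/91; 6/91 + 12/91 = 18/91; 18/91 + 20/91 = 38/91; 25/91 + 4/13 = 53/91; 38/91 + 53/91 = 1. Resulting codeword lengths (in the order the probabilities were given): (2, 4, 3, 2, 4, 2). L_avg = sum(p_i * l_i) = 4/13*2 + 4/91*4 + 12/91*3 + 20/91*2 + 2/91*4 + 25/91*2 = 206/91 = 2.2637

2.2637 bits


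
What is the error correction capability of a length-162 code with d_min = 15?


Correction capability = floor((d-1)/2) = floor((15-1)/2) = 7

7 errors


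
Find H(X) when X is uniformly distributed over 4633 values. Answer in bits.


H = log2(n) = log2(4633) = 12.1777

12.1777 bits


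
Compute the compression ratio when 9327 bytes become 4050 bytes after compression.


Ratio = original / compressed = 9327 / 4050 = 2.303

2.303


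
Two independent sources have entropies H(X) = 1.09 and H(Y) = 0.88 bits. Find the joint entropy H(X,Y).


For independent variables, H(X,Y) = H(X) + H(Y) = 1.09 + 0.88 = 1.97

1.97 bits


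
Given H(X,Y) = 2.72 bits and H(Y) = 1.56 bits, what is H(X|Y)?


H(X|Y) = H(X,Y) - H(Y) = 2.72 - 1.56 = 1.16

1.16 bits


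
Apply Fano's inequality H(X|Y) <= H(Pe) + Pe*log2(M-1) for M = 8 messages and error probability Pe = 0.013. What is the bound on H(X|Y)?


H(Pe) = -Pe*log2(Pe) - (1-Pe)*log2(1-Pe) = -0.013*log2(0.013) - 0.987*log2(0.987) = 0.081449 + 0.018633 = 0.1001. Pe*log2(M-1) = 0.013*log2(7) = 0.036496. Bound = H(Pe) + Pe*log2(M-1) = 0.081449 + 0.018633 + 0.036496 = 0.1366

0.1366 bits


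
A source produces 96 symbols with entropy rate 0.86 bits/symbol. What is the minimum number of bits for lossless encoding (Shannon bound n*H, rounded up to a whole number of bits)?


Minimum bits >= n * H = 96 * 0.86 = 82.56, rounded up to a whole number of bits = 83

83 bits


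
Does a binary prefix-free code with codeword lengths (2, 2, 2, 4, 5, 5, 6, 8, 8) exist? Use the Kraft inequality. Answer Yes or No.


Kraft sum = sum(2^(-l_i)) = 0.8984, need <= 1. Result: satisfied (a binary prefix-free code with these lengths exists)

Yes


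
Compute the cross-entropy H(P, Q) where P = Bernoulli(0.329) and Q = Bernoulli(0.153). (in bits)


H(P,Q) = -p*log2(q) - (1-p)*log2(1-q). -0.329*log2(0.153) = 0.891062; -0.671*log2(0.847) = 0.160749. H(P,Q) = 0.891062 + 0.160749 = 1.0518

1.0518 bits


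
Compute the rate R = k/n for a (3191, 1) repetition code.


Rate = k/n = 1/3191

1/3191


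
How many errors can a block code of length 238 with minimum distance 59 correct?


Correction capability = floor((d-1)/2) = floor((59-1)/2) = 29

29 errors


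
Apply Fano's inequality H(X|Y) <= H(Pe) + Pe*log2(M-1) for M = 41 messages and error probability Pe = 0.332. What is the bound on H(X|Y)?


H(Pe) = -Pe*log2(Pe) - (1-Pe)*log2(1-Pe) = -0.332*log2(0.332) - 0.668*log2(0.668) = 0.528127 + 0.388829 = 0.917. Pe*log2(M-1) = 0.332*log2(40) = 1.766880. Bound = H(Pe) + Pe*log2(M-1) = 0.528127 + 0.388829 + 1.766880 = 2.6838

2.6838 bits


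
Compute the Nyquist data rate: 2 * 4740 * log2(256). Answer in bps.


Rate = 2 * B * log2(M) = 2 * 4740 * 8.0 = 75840.0

75840.0 bps


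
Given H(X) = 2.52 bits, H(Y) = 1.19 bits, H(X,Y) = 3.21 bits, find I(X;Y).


I(X;Y) = H(X) + H(Y) - H(X,Y) = 2.52 + 1.19 - 3.21 = 0.5

0.5 bits


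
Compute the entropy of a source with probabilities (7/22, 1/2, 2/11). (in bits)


H = -sum(p_i * log2(p_i)). Terms: -(7/22)*log2(7/22) = 0.525661; -(1/2)*log2(1/2) = 0.500000; -(2/11)*log2(2/11) = 0.447169. H = 0.525661 + 0.500000 + 0.447169 = 1.4728

1.4728 bits


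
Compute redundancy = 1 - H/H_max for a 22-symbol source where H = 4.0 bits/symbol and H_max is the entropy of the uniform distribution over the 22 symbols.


H_max = log2(K) = log2(22) = 4.4594 bits/symbol. Redundancy = 1 - H/H_max = 1 - 4.0/4.4594 = 1 - 0.897 = 0.103

0.103


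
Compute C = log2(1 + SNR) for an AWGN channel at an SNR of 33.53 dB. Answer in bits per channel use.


SNR_linear = 10^(33.53/10) = 2254.2392; C = log2(1 + SNR_linear) = log2(1 + 2254.2392) = 11.1391

11.1391 bits/channel use


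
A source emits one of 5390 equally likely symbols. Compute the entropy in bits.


H = log2(n) = log2(5390) = 12.3961

12.3961 bits


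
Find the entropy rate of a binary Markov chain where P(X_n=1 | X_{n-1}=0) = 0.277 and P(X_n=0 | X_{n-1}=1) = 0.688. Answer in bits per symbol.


Stationary distribution: pi_0 = p10/(p01+p10) = 0.713, pi_1 = 0.287. Entropy rate H' = pi_0*H(p01) + pi_1*H(p10) = 0.713*0.8513 + 0.287*0.8955 = 0.864

0.864 bits/symbol


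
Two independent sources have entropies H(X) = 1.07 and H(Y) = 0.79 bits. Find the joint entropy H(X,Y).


For independent variables, H(X,Y) = H(X) + H(Y) = 1.07 + 0.79 = 1.86

1.86 bits


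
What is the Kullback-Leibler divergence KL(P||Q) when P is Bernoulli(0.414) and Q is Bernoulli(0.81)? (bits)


KL = p*log2(p/q) + (1-p)*log2((1-p)/(1-q)) = 0.414*log2(0.414/0.81) + 0.586*log2(0.586/0.19) = 0.5513

0.5513 bits


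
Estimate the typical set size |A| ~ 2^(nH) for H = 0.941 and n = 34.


log2|A_typical| = nH = 34 * 0.941 = 31.994, so |A_typical| ~ 2^31.994 = 4.277e+09

4.277e+09


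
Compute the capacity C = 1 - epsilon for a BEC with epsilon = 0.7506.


C = 1 - epsilon = 1 - 0.7506 = 0.2494

0.2494 bits


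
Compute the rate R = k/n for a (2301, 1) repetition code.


Rate = k/n = 1/2301

1/2301


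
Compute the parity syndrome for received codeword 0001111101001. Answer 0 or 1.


Syndrome = XOR of all bits = 0 XOR 0 XOR 0 XOR 1 XOR 1 XOR 1 XOR 1 XOR 1 XOR 0 XOR 1 XOR 0 XOR 0 XOR 1 = 1

1


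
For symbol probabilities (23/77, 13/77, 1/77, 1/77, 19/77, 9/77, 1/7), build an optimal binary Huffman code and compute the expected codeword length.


Huffman construction (repeatedly merge the two least-probable nodes; each merge adds 1 bit to every symbol beneath it): 1/77 + 1/77 = 2/77; 2/77 + 9/77 = 1/7; 1/7 + 1/7 = 2/7; 13/77 + 19/77 = 32/77; 2/7 + 23/77 = 45/77; 32/77 + 45/77 = 1. Resulting codeword lengths (in the order the probabilities were given): (2, 2, 5, 5, 2, 4, 3). L_avg = sum(p_i * l_i) = 23/77*2 + 13/77*2 + 1/77*5 + 1/77*5 + 19/77*2 + 9/77*4 + 1/7*3 = 27/11 = 2.4545

2.4545 bits


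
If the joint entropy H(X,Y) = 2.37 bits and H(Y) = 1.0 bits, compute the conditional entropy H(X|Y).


H(X|Y) = H(X,Y) - H(Y) = 2.37 - 1.0 = 1.37

1.37 bits


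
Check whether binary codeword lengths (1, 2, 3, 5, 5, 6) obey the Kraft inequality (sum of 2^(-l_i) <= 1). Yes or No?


Kraft sum = sum(2^(-l_i)) = 0.9531, need <= 1. Result: satisfied (a binary prefix-free code with these lengths exists)

Yes


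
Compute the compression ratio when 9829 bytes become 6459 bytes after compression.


Ratio = original / compressed = 9829 / 6459 = 1.5218

1.5218


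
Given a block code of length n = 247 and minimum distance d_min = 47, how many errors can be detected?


Detection capability = d_min - 1 = 47 - 1 = 46

46 errors


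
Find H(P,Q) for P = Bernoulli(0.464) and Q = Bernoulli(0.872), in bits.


H(P,Q) = -p*log2(q) - (1-p)*log2(1-q). -0.464*log2(0.872) = 0.091686; -0.536*log2(0.128) = 1.589660. H(P,Q) = 0.091686 + 1.589660 = 1.6813

1.6813 bits


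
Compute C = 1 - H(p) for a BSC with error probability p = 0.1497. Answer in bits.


H(p) = -p*log2(p) - (1-p)*log2(1-p) = -0.1497*log2(0.1497) - 0.8503*log2(0.8503) = 0.410156 + 0.198933 = 0.6091. C = 1 - H(p) = 1 - 0.6091 = 0.3909

0.3909 bits


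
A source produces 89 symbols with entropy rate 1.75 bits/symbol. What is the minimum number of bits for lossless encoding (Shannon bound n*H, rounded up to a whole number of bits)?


Minimum bits >= n * H = 89 * 1.75 = 155.75, rounded up to a whole number of bits = 156

156 bits


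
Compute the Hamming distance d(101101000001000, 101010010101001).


Count differing positions: . . . ^ ^ ^ . ^ . ^ . . . . ^ = 6 differences

6


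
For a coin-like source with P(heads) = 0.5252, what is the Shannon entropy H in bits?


H = -p*log2(p) - (1-p)*log2(1-p). -0.5252*log2(0.5252) = 0.487943; -0.4748*log2(0.4748) = 0.510224. H = 0.487943 + 0.510224 = 0.9982

0.9982 bits


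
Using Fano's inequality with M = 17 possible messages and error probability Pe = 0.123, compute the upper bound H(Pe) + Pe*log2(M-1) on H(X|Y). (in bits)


H(Pe) = -Pe*log2(Pe) - (1-Pe)*log2(1-Pe) = -0.123*log2(0.123) - 0.877*log2(0.877) = 0.371862 + 0.166061 = 0.5379. Pe*log2(M-1) = 0.123*log2(16) = 0.492000. Bound = H(Pe) + Pe*log2(M-1) = 0.371862 + 0.166061 + 0.492000 = 1.0299

1.0299 bits


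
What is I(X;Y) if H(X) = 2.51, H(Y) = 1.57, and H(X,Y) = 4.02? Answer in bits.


I(X;Y) = H(X) + H(Y) - H(X,Y) = 2.51 + 1.57 - 4.02 = 0.06

0.06 bits


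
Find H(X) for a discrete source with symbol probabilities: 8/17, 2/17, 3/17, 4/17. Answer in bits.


H = -sum(p_i * log2(p_i)). Terms: -(8/17)*log2(8/17) = 0.511747; -(2/17)*log2(2/17) = 0.363231; -(3/17)*log2(3/17) = 0.441618; -(4/17)*log2(4/17) = 0.491168. H = 0.511747 + 0.363231 + 0.441618 + 0.491168 = 1.8078

1.8078 bits


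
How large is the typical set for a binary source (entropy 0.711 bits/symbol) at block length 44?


log2|A_typical| = nH = 44 * 0.711 = 31.284, so |A_typical| ~ 2^31.284 = 2.615e+09

2.615e+09


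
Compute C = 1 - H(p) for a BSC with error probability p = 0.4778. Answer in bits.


H(p) = -p*log2(p) - (1-p)*log2(1-p) = -0.4778*log2(0.4778) - 0.5222*log2(0.5222) = 0.509106 + 0.489471 = 0.9986. C = 1 - H(p) = 1 - 0.9986 = 0.0014

0.0014 bits


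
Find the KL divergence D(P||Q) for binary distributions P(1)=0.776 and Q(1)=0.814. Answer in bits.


KL = p*log2(p/q) + (1-p)*log2((1-p)/(1-q)) = 0.776*log2(0.776/0.814) + 0.224*log2(0.224/0.186) = 0.0066

0.0066 bits


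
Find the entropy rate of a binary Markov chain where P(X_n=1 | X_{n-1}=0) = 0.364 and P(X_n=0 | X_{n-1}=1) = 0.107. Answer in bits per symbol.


Stationary distribution: pi_0 = p10/(p01+p10) = 0.2272, pi_1 = 0.7728. Entropy rate H' = pi_0*H(p01) + pi_1*H(p10) = 0.2272*0.946 + 0.7728*0.4908 = 0.5942

0.5942 bits/symbol


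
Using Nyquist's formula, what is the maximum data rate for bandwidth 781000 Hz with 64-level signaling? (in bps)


Rate = 2 * B * log2(M) = 2 * 781000 * 6.0 = 9372000.0

9372000.0 bps


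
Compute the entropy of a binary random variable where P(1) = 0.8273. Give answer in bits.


H = -p*log2(p) - (1-p)*log2(1-p). -0.8273*log2(0.8273) = 0.226281; -0.1727*log2(0.1727) = 0.437563. H = 0.226281 + 0.437563 = 0.6638

0.6638 bits


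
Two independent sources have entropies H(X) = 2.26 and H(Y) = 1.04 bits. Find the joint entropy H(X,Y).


For independent variables, H(X,Y) = H(X) + H(Y) = 2.26 + 1.04 = 3.3

3.3 bits


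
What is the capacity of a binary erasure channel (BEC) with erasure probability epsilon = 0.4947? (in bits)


C = 1 - epsilon = 1 - 0.4947 = 0.5053

0.5053 bits


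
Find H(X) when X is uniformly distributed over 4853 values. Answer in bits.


H = log2(n) = log2(4853) = 12.2447

12.2447 bits


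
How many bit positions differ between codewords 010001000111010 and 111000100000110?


Count differing positions: ^ . ^ . . ^ ^ . . ^ ^ ^ ^ . . = 8 differences

8


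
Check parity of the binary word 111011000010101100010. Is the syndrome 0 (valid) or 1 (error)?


Syndrome = XOR of all bits = 1 XOR 1 XOR 1 XOR 0 XOR 1 XOR 1 XOR 0 XOR 0 XOR 0 XOR 0 XOR 1 XOR 0 XOR 1 XOR 0 XOR 1 XOR 1 XOR 0 XOR 0 XOR 0 XOR 1 XOR 0 = 0

0


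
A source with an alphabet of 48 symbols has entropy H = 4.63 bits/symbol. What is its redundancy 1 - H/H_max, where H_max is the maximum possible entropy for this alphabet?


H_max = log2(K) = log2(48) = 5.585 bits/symbol. Redundancy = 1 - H/H_max = 1 - 4.63/5.585 = 1 - 0.829 = 0.171

0.171


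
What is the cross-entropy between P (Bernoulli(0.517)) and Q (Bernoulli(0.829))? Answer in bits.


H(P,Q) = -p*log2(q) - (1-p)*log2(1-q). -0.517*log2(0.829) = 0.139877; -0.483*log2(0.171) = 1.230651. H(P,Q) = 0.139877 + 1.230651 = 1.3705

1.3705 bits


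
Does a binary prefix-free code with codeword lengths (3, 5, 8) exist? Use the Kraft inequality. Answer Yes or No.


Kraft sum = sum(2^(-l_i)) = 0.1602, need <= 1. Result: satisfied (a binary prefix-free code with these lengths exists)

Yes


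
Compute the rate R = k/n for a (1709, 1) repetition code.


Rate = k/n = 1/1709

1/1709


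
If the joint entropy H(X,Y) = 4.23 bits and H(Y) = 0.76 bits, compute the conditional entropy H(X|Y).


H(X|Y) = H(X,Y) - H(Y) = 4.23 - 0.76 = 3.47

3.47 bits


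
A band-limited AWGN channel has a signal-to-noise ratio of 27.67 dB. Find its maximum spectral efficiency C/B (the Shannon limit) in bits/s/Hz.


SNR_linear = 10^(27.67/10) = 584.7901; C/B = log2(1 + SNR_linear) = log2(1 + 584.7901) = 9.1942

9.1942 bits/s/Hz


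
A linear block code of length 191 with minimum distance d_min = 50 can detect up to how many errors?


Detection capability = d_min - 1 = 50 - 1 = 49

49 errors


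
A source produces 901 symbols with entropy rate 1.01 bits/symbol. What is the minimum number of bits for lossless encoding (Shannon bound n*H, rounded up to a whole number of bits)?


Minimum bits >= n * H = 901 * 1.01 = 910.01, rounded up to a whole number of bits = 911

911 bits


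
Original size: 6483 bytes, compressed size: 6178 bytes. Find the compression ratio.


Ratio = original / compressed = 6483 / 6178 = 1.0494

1.0494


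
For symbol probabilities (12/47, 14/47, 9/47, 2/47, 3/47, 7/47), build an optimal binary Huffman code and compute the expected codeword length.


Huffman construction (repeatedly merge the two least-probable nodes; each merge adds 1 bit to every symbol beneath it): 2/47 + 3/47 = 5/47; 5/47 + 7/47 = 12/47; 9/47 + 12/47 = 21/47; 12/47 + 14/47 = 26/47; 21/47 + 26/47 = 1. Resulting codeword lengths (in the order the probabilities were given): (2, 2, 2, 4, 4, 3). L_avg = sum(p_i * l_i) = 12/47*2 + 14/47*2 + 9/47*2 + 2/47*4 + 3/47*4 + 7/47*3 = 111/47 = 2.3617

2.3617 bits


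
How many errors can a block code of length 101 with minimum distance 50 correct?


Correction capability = floor((d-1)/2) = floor((50-1)/2) = 24

24 errors


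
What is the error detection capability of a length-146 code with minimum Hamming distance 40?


Detection capability = d_min - 1 = 40 - 1 = 39

39 errors


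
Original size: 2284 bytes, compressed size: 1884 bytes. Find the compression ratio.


Ratio = original / compressed = 2284 / 1884 = 1.2123

1.2123


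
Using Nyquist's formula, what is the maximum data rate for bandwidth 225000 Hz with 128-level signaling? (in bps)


Rate = 2 * B * log2(M) = 2 * 225000 * 7.0 = 3150000.0

3150000.0 bps


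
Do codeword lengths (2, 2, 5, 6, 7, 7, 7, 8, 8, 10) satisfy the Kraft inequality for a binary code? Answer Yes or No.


Kraft sum = sum(2^(-l_i)) = 0.5791, need <= 1. Result: satisfied (a binary prefix-free code with these lengths exists)

Yes


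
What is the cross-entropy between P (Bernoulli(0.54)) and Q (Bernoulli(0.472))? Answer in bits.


H(P,Q) = -p*log2(q) - (1-p)*log2(1-q). -0.54*log2(0.472) = 0.584896; -0.46*log2(0.528) = 0.423839. H(P,Q) = 0.584896 + 0.423839 = 1.0087

1.0087 bits


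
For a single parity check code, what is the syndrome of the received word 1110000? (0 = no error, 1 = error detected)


Syndrome = XOR of all bits = 1 XOR 1 XOR 1 XOR 0 XOR 0 XOR 0 XOR 0 = 1

1


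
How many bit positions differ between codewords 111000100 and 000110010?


Count differing positions: ^ ^ ^ ^ ^ . ^ ^ . = 7 differences

7


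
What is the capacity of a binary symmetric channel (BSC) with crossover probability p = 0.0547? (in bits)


H(p) = -p*log2(p) - (1-p)*log2(1-p) = -0.0547*log2(0.0547) - 0.9453*log2(0.9453) = 0.229320 + 0.076717 = 0.306. C = 1 - H(p) = 1 - 0.306 = 0.694

0.694 bits


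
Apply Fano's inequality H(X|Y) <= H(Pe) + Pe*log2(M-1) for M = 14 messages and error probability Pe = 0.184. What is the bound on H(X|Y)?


H(Pe) = -Pe*log2(Pe) - (1-Pe)*log2(1-Pe) = -0.184*log2(0.184) - 0.816*log2(0.816) = 0.449369 + 0.239381 = 0.6887. Pe*log2(M-1) = 0.184*log2(13) = 0.680881. Bound = H(Pe) + Pe*log2(M-1) = 0.449369 + 0.239381 + 0.680881 = 1.3696

1.3696 bits


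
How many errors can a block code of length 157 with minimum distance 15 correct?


Correction capability = floor((d-1)/2) = floor((15-1)/2) = 7

7 errors


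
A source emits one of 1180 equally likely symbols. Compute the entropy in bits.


H = log2(n) = log2(1180) = 10.2046

10.2046 bits


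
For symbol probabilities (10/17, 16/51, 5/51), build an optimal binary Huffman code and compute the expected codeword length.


Huffman construction (repeatedly merge the two least-probable nodes; each merge adds 1 bit to every symbol beneath it): 5/51 + 16/51 = 7/17; 7/17 + 10/17 = 1. Resulting codeword lengths (in the order the probabilities were given): (1, 2, 2). L_avg = sum(p_i * l_i) = 10/17*1 + 16/51*2 + 5/51*2 = 24/17 = 1.4118

1.4118 bits


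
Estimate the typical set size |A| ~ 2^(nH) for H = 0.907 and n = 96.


log2|A_typical| = nH = 96 * 0.907 = 87.072, so |A_typical| ~ 2^87.072 = 1.627e+26

1.627e+26


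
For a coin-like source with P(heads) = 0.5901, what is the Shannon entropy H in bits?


H = -p*log2(p) - (1-p)*log2(1-p). -0.5901*log2(0.5901) = 0.449048; -0.4099*log2(0.4099) = 0.527400. H = 0.449048 + 0.527400 = 0.9764

0.9764 bits


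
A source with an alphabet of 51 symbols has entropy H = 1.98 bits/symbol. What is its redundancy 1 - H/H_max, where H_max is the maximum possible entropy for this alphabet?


H_max = log2(K) = log2(51) = 5.6724 bits/symbol. Redundancy = 1 - H/H_max = 1 - 1.98/5.6724 = 1 - 0.3491 = 0.6509

0.6509


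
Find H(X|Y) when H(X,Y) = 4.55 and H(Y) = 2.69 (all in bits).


H(X|Y) = H(X,Y) - H(Y) = 4.55 - 2.69 = 1.86

1.86 bits


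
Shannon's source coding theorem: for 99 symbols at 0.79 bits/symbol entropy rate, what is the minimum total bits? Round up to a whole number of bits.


Minimum bits >= n * H = 99 * 0.79 = 78.21, rounded up to a whole number of bits = 79

79 bits


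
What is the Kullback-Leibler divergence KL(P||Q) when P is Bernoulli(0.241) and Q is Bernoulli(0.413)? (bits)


KL = p*log2(p/q) + (1-p)*log2((1-p)/(1-q)) = 0.241*log2(0.241/0.413) + 0.759*log2(0.759/0.587) = 0.0941

0.0941 bits


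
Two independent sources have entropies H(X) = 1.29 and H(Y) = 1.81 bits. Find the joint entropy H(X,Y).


For independent variables, H(X,Y) = H(X) + H(Y) = 1.29 + 1.81 = 3.1

3.1 bits


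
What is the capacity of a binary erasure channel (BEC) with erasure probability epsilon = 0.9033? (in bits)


C = 1 - epsilon = 1 - 0.9033 = 0.0967

0.0967 bits


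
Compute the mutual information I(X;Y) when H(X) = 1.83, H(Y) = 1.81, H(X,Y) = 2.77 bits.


I(X;Y) = H(X) + H(Y) - H(X,Y) = 1.83 + 1.81 - 2.77 = 0.87

0.87 bits


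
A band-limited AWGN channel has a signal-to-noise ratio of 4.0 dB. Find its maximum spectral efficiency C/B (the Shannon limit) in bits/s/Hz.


SNR_linear = 10^(4.0/10) = 2.5119; C/B = log2(1 + SNR_linear) = log2(1 + 2.5119) = 1.8122

1.8122 bits/s/Hz


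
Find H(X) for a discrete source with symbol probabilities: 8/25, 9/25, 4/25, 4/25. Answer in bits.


H = -sum(p_i * log2(p_i)). Terms: -(8/25)*log2(8/25) = 0.526034; -(9/25)*log2(9/25) = 0.530615; -(4/25)*log2(4/25) = 0.423017; -(4/25)*log2(4/25) = 0.423017. H = 0.526034 + 0.530615 + 0.423017 + 0.423017 = 1.9027

1.9027 bits


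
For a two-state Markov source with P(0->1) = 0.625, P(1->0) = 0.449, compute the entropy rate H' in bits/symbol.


Stationary distribution: pi_0 = p10/(p01+p10) = 0.4181, pi_1 = 0.5819. Entropy rate H' = pi_0*H(p01) + pi_1*H(p10) = 0.4181*0.9544 + 0.5819*0.9925 = 0.9766

0.9766 bits/symbol


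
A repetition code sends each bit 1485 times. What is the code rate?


Rate = k/n = 1/1485

1/1485


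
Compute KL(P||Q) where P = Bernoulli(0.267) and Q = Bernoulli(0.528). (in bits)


KL = p*log2(p/q) + (1-p)*log2((1-p)/(1-q)) = 0.267*log2(0.267/0.528) + 0.733*log2(0.733/0.472) = 0.2028

0.2028 bits


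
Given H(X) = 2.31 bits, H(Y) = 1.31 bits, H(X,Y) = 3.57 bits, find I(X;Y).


I(X;Y) = H(X) + H(Y) - H(X,Y) = 2.31 + 1.31 - 3.57 = 0.05

0.05 bits


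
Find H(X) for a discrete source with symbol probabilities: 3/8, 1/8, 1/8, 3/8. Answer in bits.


H = -sum(p_i * log2(p_i)). Terms: -(3/8)*log2(3/8) = 0.530639; -(1/8)*log2(1/8) = 0.375000; -(1/8)*log2(1/8) = 0.375000; -(3/8)*log2(3/8) = 0.530639. H = 0.530639 + 0.375000 + 0.375000 + 0.530639 = 1.8113

1.8113 bits


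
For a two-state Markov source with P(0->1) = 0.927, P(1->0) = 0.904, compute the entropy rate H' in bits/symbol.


Stationary distribution: pi_0 = p10/(p01+p10) = 0.4937, pi_1 = 0.5063. Entropy rate H' = pi_0*H(p01) + pi_1*H(p10) = 0.4937*0.377 + 0.5063*0.4562 = 0.4171

0.4171 bits/symbol


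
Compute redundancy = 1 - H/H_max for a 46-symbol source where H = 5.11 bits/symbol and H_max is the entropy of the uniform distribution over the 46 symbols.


H_max = log2(K) = log2(46) = 5.5236 bits/symbol. Redundancy = 1 - H/H_max = 1 - 5.11/5.5236 = 1 - 0.9251 = 0.0749

0.0749


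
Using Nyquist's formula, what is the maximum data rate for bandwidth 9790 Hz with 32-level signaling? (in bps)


Rate = 2 * B * log2(M) = 2 * 9790 * 5.0 = 97900.0

97900.0 bps


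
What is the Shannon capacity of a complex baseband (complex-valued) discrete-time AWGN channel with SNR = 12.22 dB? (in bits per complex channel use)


SNR_linear = 10^(12.22/10) = 16.6725; C = log2(1 + SNR_linear) = log2(1 + 16.6725) = 4.1434

4.1434 bits/channel use


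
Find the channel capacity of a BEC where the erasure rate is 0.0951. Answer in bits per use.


C = 1 - epsilon = 1 - 0.0951 = 0.9049

0.9049 bits


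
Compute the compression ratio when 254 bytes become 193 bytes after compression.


Ratio = original / compressed = 254 / 193 = 1.3161

1.3161


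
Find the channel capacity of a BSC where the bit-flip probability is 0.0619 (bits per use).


H(p) = -p*log2(p) - (1-p)*log2(1-p) = -0.0619*log2(0.0619) - 0.9381*log2(0.9381) = 0.248461 + 0.086480 = 0.3349. C = 1 - H(p) = 1 - 0.3349 = 0.6651

0.6651 bits


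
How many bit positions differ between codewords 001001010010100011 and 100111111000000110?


Count differing positions: ^ . ^ ^ ^ . ^ . ^ . ^ . ^ . . ^ . ^ = 10 differences

10


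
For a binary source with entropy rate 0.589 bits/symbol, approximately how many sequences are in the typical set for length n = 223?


log2|A_typical| = nH = 223 * 0.589 = 131.347, so |A_typical| ~ 2^131.347 = 3.462e+39

3.462e+39


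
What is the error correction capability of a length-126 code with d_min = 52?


Correction capability = floor((d-1)/2) = floor((52-1)/2) = 25

25 errors


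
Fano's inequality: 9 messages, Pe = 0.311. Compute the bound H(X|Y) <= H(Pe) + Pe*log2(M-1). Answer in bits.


H(Pe) = -Pe*log2(Pe) - (1-Pe)*log2(1-Pe) = -0.311*log2(0.311) - 0.689*log2(0.689) = 0.524039 + 0.370285 = 0.8943. Pe*log2(M-1) = 0.311*log2(8) = 0.933000. Bound = H(Pe) + Pe*log2(M-1) = 0.524039 + 0.370285 + 0.933000 = 1.8273

1.8273 bits


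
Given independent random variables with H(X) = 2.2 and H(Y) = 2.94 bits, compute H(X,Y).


For independent variables, H(X,Y) = H(X) + H(Y) = 2.2 + 2.94 = 5.14

5.14 bits


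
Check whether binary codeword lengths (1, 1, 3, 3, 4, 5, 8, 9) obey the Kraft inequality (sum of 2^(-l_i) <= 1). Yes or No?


Kraft sum = sum(2^(-l_i)) = 1.3496, need <= 1. Result: violated (a binary prefix-free code with these lengths cannot exist)

No


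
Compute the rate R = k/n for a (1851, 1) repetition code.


Rate = k/n = 1/1851

1/1851


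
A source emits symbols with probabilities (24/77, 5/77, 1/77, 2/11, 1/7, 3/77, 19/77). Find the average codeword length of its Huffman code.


Huffman construction (repeatedly merge the two least-probable nodes; each merge adds 1 bit to every symbol beneath it): 1/77 + 3/77 = 4/77; 4/77 + 5/77 = 9/77; 9/77 + 1/7 = 20/77; 2/11 + 19/77 = 3/7; 20/77 + 24/77 = 4/7; 3/7 + 4/7 = 1. Resulting codeword lengths (in the order the probabilities were given): (2, 4, 5, 2, 3, 5, 2). L_avg = sum(p_i * l_i) = 24/77*2 + 5/77*4 + 1/77*5 + 2/11*2 + 1/7*3 + 3/77*5 + 19/77*2 = 17/7 = 2.4286

2.4286 bits


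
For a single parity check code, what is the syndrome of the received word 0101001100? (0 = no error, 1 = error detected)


Syndrome = XOR of all bits = 0 XOR 1 XOR 0 XOR 1 XOR 0 XOR 0 XOR 1 XOR 1 XOR 0 XOR 0 = 0

0


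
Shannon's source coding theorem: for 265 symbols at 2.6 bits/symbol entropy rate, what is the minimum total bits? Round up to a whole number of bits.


Minimum bits >= n * H = 265 * 2.6 = 689.0, rounded up to a whole number of bits = 689

689 bits


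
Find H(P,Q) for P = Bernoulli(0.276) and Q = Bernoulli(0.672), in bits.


H(P,Q) = -p*log2(q) - (1-p)*log2(1-q). -0.276*log2(0.672) = 0.158277; -0.724*log2(0.328) = 1.164360. H(P,Q) = 0.158277 + 1.164360 = 1.3226

1.3226 bits


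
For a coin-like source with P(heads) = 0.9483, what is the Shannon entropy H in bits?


H = -p*log2(p) - (1-p)*log2(1-p). -0.9483*log2(0.9483) = 0.072625; -0.0517*log2(0.0517) = 0.220950. H = 0.072625 + 0.220950 = 0.2936

0.2936 bits


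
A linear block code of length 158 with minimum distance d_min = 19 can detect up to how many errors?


Detection capability = d_min - 1 = 19 - 1 = 18

18 errors


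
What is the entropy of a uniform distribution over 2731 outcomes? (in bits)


H = log2(n) = log2(2731) = 11.4152

11.4152 bits


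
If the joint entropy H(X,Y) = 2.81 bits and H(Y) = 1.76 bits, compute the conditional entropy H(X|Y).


H(X|Y) = H(X,Y) - H(Y) = 2.81 - 1.76 = 1.05

1.05 bits


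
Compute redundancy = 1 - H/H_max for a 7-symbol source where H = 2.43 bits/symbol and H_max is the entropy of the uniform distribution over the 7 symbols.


H_max = log2(K) = log2(7) = 2.8074 bits/symbol. Redundancy = 1 - H/H_max = 1 - 2.43/2.8074 = 1 - 0.8656 = 0.1344

0.1344


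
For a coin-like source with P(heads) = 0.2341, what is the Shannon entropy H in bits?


H = -p*log2(p) - (1-p)*log2(1-p). -0.2341*log2(0.2341) = 0.490393; -0.7659*log2(0.7659) = 0.294697. H = 0.490393 + 0.294697 = 0.7851

0.7851 bits


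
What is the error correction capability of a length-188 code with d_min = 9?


Correction capability = floor((d-1)/2) = floor((9-1)/2) = 4

4 errors


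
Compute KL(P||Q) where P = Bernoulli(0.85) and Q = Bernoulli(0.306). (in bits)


KL = p*log2(p/q) + (1-p)*log2((1-p)/(1-q)) = 0.85*log2(0.85/0.306) + 0.15*log2(0.15/0.694) = 0.9213

0.9213 bits


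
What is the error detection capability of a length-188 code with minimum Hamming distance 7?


Detection capability = d_min - 1 = 7 - 1 = 6

6 errors


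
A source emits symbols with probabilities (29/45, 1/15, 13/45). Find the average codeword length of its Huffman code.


Huffman construction (repeatedly merge the two least-probable nodes; each merge adds 1 bit to every symbol beneath it): 1/15 + 13/45 = 16/45; 16/45 + 29/45 = 1. Resulting codeword lengths (in the order the probabilities were given): (1, 2, 2). L_avg = sum(p_i * l_i) = 29/45*1 + 1/15*2 + 13/45*2 = 61/45 = 1.3556

1.3556 bits


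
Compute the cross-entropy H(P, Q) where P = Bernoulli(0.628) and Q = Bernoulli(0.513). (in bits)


H(P,Q) = -p*log2(q) - (1-p)*log2(1-q). -0.628*log2(0.513) = 0.604745; -0.372*log2(0.487) = 0.386138. H(P,Q) = 0.604745 + 0.386138 = 0.9909

0.9909 bits


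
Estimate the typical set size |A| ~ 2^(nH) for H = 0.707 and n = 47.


log2|A_typical| = nH = 47 * 0.707 = 33.229, so |A_typical| ~ 2^33.229 = 1.007e+10

1.007e+10


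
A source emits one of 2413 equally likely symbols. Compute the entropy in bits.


H = log2(n) = log2(2413) = 11.2366

11.2366 bits


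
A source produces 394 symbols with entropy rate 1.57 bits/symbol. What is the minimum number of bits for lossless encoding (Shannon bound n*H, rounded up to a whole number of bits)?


Minimum bits >= n * H = 394 * 1.57 = 618.58, rounded up to a whole number of bits = 619

619 bits


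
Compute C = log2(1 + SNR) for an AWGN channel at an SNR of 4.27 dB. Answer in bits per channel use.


SNR_linear = 10^(4.27/10) = 2.673; C = log2(1 + SNR_linear) = log2(1 + 2.673) = 1.877

1.877 bits/channel use


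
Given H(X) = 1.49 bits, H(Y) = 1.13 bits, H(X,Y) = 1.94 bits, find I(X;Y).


I(X;Y) = H(X) + H(Y) - H(X,Y) = 1.49 + 1.13 - 1.94 = 0.68

0.68 bits


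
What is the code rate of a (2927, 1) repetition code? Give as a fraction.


Rate = k/n = 1/2927

1/2927


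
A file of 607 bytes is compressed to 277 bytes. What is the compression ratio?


Ratio = original / compressed = 607 / 277 = 2.1913

2.1913


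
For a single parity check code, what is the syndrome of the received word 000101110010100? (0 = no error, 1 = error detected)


Syndrome = XOR of all bits = 0 XOR 0 XOR 0 XOR 1 XOR 0 XOR 1 XOR 1 XOR 1 XOR 0 XOR 0 XOR 1 XOR 0 XOR 1 XOR 0 XOR 0 = 0

0


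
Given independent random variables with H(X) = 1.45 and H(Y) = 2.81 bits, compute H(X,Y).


For independent variables, H(X,Y) = H(X) + H(Y) = 1.45 + 2.81 = 4.26

4.26 bits


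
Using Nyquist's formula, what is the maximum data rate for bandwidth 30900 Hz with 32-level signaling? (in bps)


Rate = 2 * B * log2(M) = 2 * 30900 * 5.0 = 309000.0

309000.0 bps


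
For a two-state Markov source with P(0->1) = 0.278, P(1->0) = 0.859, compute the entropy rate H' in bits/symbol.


Stationary distribution: pi_0 = p10/(p01+p10) = 0.7555, pi_1 = 0.2445. Entropy rate H' = pi_0*H(p01) + pi_1*H(p10) = 0.7555*0.8527 + 0.2445*0.5869 = 0.7877

0.7877 bits/symbol


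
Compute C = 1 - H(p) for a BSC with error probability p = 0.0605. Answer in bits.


H(p) = -p*log2(p) - (1-p)*log2(1-p) = -0.0605*log2(0.0605) - 0.9395*log2(0.9395) = 0.244839 + 0.084588 = 0.3294. C = 1 - H(p) = 1 - 0.3294 = 0.6706

0.6706 bits


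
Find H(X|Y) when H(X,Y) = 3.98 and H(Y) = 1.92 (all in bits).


H(X|Y) = H(X,Y) - H(Y) = 3.98 - 1.92 = 2.06

2.06 bits


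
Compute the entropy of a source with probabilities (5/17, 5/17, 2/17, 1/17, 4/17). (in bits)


H = -sum(p_i * log2(p_i)). Terms: -(5/17)*log2(5/17) = 0.519275; -(5/17)*log2(5/17) = 0.519275; -(2/17)*log2(2/17) = 0.363231; -(1/17)*log2(1/17) = 0.240439; -(4/17)*log2(4/17) = 0.491168. H = 0.519275 + 0.519275 + 0.363231 + 0.240439 + 0.491168 = 2.1334

2.1334 bits


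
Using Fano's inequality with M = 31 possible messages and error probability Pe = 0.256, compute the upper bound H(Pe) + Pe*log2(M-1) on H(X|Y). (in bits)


H(Pe) = -Pe*log2(Pe) - (1-Pe)*log2(1-Pe) = -0.256*log2(0.256) - 0.744*log2(0.744) = 0.503241 + 0.317409 = 0.8207. Pe*log2(M-1) = 0.256*log2(30) = 1.256164. Bound = H(Pe) + Pe*log2(M-1) = 0.503241 + 0.317409 + 1.256164 = 2.0768

2.0768 bits


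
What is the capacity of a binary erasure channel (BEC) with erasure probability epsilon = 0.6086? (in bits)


C = 1 - epsilon = 1 - 0.6086 = 0.3914

0.3914 bits


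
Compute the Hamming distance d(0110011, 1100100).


Count differing positions: ^ . ^ . ^ ^ ^ = 5 differences

5


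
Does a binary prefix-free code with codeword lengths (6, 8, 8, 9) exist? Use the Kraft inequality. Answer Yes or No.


Kraft sum = sum(2^(-l_i)) = 0.0254, need <= 1. Result: satisfied (a binary prefix-free code with these lengths exists)

Yes


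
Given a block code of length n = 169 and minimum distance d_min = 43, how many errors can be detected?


Detection capability = d_min - 1 = 43 - 1 = 42

42 errors


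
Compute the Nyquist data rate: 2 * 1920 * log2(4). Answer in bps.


Rate = 2 * B * log2(M) = 2 * 1920 * 2.0 = 7680.0

7680.0 bps


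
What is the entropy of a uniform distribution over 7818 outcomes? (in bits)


H = log2(n) = log2(7818) = 12.9326

12.9326 bits


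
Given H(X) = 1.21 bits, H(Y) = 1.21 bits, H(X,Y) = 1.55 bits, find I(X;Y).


I(X;Y) = H(X) + H(Y) - H(X,Y) = 1.21 + 1.21 - 1.55 = 0.87

0.87 bits


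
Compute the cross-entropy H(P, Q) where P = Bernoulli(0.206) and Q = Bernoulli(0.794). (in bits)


H(P,Q) = -p*log2(q) - (1-p)*log2(1-q). -0.206*log2(0.794) = 0.068555; -0.794*log2(0.206) = 1.809751. H(P,Q) = 0.068555 + 1.809751 = 1.8783

1.8783 bits


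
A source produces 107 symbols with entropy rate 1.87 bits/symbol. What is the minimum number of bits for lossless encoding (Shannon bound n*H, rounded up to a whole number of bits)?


Minimum bits >= n * H = 107 * 1.87 = 200.09, rounded up to a whole number of bits = 201

201 bits


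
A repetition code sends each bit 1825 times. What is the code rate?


Rate = k/n = 1/1825

1/1825


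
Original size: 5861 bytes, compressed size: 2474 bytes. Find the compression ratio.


Ratio = original / compressed = 5861 / 2474 = 2.369

2.369


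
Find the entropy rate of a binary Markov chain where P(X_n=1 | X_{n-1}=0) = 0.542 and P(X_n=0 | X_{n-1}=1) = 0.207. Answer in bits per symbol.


Stationary distribution: pi_0 = p10/(p01+p10) = 0.2764, pi_1 = 0.7236. Entropy rate H' = pi_0*H(p01) + pi_1*H(p10) = 0.2764*0.9949 + 0.7236*0.7357 = 0.8073

0.8073 bits/symbol
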